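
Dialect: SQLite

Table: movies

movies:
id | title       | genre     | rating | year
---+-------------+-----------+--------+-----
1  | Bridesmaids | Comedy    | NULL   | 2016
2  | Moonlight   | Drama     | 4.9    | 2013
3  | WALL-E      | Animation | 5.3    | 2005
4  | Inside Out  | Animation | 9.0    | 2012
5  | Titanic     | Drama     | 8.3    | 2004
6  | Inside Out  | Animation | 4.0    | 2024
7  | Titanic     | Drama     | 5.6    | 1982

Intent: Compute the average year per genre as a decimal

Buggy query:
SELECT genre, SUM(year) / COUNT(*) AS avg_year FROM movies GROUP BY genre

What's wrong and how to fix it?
Bug: Both operands are integers, so '/' performs integer division and truncates

Fix: Cast one side to REAL so the division keeps the fractional part

Corrected query:
SELECT genre, SUM(year) * 1.0 / COUNT(*) AS avg_year FROM movies GROUP BY genre

Result:
genre     | avg_year   
----------+------------
Animation | 2013.666667
Comedy    | 2016       
Drama     | 1999.666667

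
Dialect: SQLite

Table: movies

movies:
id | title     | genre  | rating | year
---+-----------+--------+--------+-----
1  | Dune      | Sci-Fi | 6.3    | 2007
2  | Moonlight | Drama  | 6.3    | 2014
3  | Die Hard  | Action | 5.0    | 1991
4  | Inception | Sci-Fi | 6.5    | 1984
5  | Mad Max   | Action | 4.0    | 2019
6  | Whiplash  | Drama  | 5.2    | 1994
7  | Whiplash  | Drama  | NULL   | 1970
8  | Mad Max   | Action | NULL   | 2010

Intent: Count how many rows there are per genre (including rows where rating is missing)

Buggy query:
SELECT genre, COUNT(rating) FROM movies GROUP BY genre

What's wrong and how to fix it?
Bug: COUNT(column) counts non-NULL values only; rows with NULL rating aren't counted

Fix: Use COUNT(*) to count all rows regardless of NULL

Corrected query:
SELECT genre, COUNT(*) FROM movies GROUP BY genre

Result:
genre  | COUNT(*)
-------+---------
Action | 3       
Drama  | 3       
Sci-Fi | 2       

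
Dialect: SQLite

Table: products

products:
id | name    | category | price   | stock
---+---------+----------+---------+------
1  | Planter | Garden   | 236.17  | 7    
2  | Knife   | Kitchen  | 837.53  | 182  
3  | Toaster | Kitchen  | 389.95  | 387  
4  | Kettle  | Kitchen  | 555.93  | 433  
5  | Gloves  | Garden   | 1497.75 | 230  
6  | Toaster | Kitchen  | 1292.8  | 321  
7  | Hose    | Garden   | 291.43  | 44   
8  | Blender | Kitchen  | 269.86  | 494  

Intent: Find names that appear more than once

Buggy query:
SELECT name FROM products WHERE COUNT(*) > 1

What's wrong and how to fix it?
Bug: WHERE can't reference COUNT(*); aggregates are computed after WHERE

Fix: GROUP BY name, then filter groups with HAVING COUNT(*) > 1

Corrected query:
SELECT name FROM products GROUP BY name HAVING COUNT(*) > 1

Result:
name   
-------
Toaster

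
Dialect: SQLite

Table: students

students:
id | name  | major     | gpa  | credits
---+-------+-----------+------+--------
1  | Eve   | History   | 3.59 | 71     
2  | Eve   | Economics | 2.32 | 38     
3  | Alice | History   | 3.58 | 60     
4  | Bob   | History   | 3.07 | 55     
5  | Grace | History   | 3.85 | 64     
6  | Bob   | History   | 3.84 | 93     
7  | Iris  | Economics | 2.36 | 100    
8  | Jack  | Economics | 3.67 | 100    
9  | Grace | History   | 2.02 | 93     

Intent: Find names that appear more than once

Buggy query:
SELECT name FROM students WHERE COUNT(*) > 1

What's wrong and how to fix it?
Bug: WHERE can't reference COUNT(*); aggregates are computed after WHERE

Fix: GROUP BY name, then filter groups with HAVING COUNT(*) > 1

Corrected query:
SELECT name FROM students GROUP BY name HAVING COUNT(*) > 1

Result:
name 
-----
Bob  
Eve  
Grace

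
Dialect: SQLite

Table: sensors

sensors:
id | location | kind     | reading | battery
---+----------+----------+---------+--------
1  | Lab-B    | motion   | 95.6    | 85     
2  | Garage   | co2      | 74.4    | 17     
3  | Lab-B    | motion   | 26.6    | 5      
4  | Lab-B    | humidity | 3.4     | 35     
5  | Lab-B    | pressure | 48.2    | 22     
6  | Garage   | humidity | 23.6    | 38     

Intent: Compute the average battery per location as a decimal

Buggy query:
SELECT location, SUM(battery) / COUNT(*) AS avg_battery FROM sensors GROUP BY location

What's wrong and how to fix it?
Bug: Both operands are integers, so '/' performs integer division and truncates

Fix: Multiply by 1.0 (or CAST to REAL) to force floating-point division

Corrected query:
SELECT location, SUM(battery) * 1.0 / COUNT(*) AS avg_battery FROM sensors GROUP BY location

Result:
location | avg_battery
---------+------------
Garage   | 27.5       
Lab-B    | 36.75      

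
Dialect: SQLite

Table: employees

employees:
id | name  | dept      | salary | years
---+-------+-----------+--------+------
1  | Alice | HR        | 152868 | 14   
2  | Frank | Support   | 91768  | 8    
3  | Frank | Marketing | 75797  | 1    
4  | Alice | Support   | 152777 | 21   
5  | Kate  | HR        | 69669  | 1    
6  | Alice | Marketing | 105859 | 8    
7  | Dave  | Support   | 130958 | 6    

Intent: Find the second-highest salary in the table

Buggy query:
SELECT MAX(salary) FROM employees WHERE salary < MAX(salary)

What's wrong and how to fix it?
Bug: MAX(salary) on the right of the comparison is an aggregate-in-WHERE error

Fix: Compute the overall MAX in a subquery, then take MAX of rows below it

Corrected query:
SELECT MAX(salary) FROM employees WHERE salary < (SELECT MAX(salary) FROM employees)

Result:
MAX(salary)
-----------
152777     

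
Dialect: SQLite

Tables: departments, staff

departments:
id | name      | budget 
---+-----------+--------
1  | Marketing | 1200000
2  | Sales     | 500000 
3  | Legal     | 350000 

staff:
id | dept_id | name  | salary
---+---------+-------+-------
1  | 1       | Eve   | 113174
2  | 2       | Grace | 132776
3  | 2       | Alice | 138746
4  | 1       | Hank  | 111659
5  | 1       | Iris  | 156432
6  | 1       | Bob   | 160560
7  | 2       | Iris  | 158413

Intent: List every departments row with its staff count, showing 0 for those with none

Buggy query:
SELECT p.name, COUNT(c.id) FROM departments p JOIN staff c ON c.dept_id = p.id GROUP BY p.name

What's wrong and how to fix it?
Bug: An inner join excludes parents with zero children

Fix: Use LEFT JOIN so parents without children still appear (COUNT(c.id) gives 0)

Corrected query:
SELECT p.name, COUNT(c.id) FROM departments p LEFT JOIN staff c ON c.dept_id = p.id GROUP BY p.name

Result:
name      | COUNT(c.id)
----------+------------
Legal     | 0          
Marketing | 4          
Sales     | 3          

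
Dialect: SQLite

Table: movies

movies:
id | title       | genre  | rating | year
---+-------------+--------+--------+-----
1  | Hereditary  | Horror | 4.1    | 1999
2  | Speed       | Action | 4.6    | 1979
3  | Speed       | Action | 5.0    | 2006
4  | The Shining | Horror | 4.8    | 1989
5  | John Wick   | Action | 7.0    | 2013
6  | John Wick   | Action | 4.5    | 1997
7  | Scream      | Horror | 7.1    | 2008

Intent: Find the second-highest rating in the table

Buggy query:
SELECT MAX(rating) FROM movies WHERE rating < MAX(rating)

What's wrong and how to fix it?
Bug: MAX(rating) on the right of the comparison is an aggregate-in-WHERE error

Fix: Put the inner MAX in a scalar subquery

Corrected query:
SELECT MAX(rating) FROM movies WHERE rating < (SELECT MAX(rating) FROM movies)

Result:
MAX(rating)
-----------
7          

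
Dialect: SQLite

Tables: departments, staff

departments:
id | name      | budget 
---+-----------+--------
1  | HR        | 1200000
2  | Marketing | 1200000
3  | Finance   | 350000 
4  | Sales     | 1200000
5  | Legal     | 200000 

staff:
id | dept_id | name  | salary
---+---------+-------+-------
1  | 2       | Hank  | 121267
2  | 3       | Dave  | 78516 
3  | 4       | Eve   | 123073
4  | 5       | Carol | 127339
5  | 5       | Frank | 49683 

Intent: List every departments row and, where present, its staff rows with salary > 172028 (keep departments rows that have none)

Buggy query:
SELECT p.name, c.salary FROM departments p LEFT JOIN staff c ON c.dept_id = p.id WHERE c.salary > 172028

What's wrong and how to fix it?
Bug: A WHERE condition on the right-hand table after LEFT JOIN drops unmatched parents

Fix: Move the right-table condition into the ON clause so unmatched parents are kept

Corrected query:
SELECT p.name, c.salary FROM departments p LEFT JOIN staff c ON c.dept_id = p.id AND c.salary > 172028

Result:
name      | salary
----------+-------
HR        | NULL  
Marketing | NULL  
Finance   | NULL  
Sales     | NULL  
Legal     | NULL  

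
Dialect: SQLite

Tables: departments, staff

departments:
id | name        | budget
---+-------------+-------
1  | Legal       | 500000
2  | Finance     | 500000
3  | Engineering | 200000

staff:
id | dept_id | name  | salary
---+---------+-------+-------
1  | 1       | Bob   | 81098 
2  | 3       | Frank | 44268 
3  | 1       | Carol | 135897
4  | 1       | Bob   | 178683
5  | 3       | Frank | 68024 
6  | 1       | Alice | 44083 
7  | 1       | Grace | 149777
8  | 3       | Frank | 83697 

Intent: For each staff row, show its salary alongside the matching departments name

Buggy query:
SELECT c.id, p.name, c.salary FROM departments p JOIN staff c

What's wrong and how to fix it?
Bug: Missing join condition: each staff row is matched to all departments rows instead of just its own

Fix: Add ON c.dept_id = p.id to the JOIN

Corrected query:
SELECT c.id, p.name, c.salary FROM departments p JOIN staff c ON c.dept_id = p.id

Result:
id | name        | salary
---+-------------+-------
1  | Legal       | 81098 
2  | Engineering | 44268 
3  | Legal       | 135897
4  | Legal       | 178683
5  | Engineering | 68024 
6  | Legal       | 44083 
7  | Legal       | 149777
8  | Engineering | 83697 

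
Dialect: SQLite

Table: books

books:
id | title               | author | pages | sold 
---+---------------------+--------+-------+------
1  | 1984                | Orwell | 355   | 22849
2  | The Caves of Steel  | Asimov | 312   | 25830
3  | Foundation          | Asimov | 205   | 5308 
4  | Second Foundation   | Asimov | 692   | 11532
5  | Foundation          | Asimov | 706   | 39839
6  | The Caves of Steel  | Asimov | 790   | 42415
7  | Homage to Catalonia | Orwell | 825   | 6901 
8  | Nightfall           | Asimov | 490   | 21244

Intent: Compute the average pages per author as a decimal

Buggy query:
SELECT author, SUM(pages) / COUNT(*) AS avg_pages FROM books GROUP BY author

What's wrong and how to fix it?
Bug: SUM(pages) and COUNT(*) are both integers; the division truncates the fractional part

Fix: Cast one side to REAL so the division keeps the fractional part

Corrected query:
SELECT author, SUM(pages) * 1.0 / COUNT(*) AS avg_pages FROM books GROUP BY author

Result:
author | avg_pages
-------+----------
Asimov | 532.5    
Orwell | 590      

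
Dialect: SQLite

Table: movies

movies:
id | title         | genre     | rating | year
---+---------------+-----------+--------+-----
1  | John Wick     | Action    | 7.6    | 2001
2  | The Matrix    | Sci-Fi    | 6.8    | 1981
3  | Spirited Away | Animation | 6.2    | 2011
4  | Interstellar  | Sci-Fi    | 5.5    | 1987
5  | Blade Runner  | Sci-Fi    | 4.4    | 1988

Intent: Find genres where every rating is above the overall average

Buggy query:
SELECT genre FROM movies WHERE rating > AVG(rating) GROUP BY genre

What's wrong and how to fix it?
Bug: WHERE evaluates per row before aggregation, so AVG() is unavailable

Fix: Use a subquery for AVG and a HAVING MIN(...) filter so the condition holds for every row in the group

Corrected query:
SELECT genre FROM movies GROUP BY genre HAVING MIN(rating) > (SELECT AVG(rating) FROM movies)

Result:
genre    
---------
Action   
Animation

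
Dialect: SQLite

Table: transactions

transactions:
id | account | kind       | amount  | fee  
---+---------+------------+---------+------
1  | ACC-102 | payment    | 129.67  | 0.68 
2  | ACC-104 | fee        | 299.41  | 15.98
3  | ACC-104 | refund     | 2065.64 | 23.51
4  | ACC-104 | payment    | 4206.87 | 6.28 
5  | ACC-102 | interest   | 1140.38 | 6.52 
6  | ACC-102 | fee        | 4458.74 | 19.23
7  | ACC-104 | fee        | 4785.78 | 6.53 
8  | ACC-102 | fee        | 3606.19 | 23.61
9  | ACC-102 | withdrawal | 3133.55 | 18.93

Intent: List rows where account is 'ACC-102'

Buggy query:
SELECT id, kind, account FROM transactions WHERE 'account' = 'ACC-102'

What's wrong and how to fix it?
Bug: 'account' in single quotes is a string literal, not the column; the comparison is literal-vs-literal and never true

Fix: Remove the quotes around the column name (or use double quotes for an identifier)

Corrected query:
SELECT id, kind, account FROM transactions WHERE account = 'ACC-102'

Result:
id | kind       | account
---+------------+--------
1  | payment    | ACC-102
5  | interest   | ACC-102
6  | fee        | ACC-102
8  | fee        | ACC-102
9  | withdrawal | ACC-102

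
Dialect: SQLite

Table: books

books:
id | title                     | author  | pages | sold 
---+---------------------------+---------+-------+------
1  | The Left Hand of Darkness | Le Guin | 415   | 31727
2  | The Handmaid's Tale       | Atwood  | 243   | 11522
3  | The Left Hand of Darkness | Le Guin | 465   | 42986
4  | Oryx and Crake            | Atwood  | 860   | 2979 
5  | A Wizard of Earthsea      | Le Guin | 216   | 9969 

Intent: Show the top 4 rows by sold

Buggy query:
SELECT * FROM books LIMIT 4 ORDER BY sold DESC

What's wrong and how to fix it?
Bug: ORDER BY cannot follow LIMIT; LIMIT is the final clause

Fix: Sort with ORDER BY, then apply LIMIT

Corrected query:
SELECT * FROM books ORDER BY sold DESC LIMIT 4

Result:
id | title                     | author  | pages | sold 
---+---------------------------+---------+-------+------
3  | The Left Hand of Darkness | Le Guin | 465   | 42986
1  | The Left Hand of Darkness | Le Guin | 415   | 31727
2  | The Handmaid's Tale       | Atwood  | 243   | 11522
5  | A Wizard of Earthsea      | Le Guin | 216   | 9969 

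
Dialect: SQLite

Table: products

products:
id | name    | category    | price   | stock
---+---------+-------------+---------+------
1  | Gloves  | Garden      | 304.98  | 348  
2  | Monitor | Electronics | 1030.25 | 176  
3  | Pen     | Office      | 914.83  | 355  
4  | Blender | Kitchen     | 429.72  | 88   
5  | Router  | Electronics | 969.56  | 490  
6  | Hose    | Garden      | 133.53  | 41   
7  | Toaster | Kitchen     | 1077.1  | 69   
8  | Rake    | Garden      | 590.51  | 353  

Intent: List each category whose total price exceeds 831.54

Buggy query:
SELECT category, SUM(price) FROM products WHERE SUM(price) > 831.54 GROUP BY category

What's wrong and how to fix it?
Bug: WHERE runs before GROUP BY, so aggregates aren't available there

Fix: Use HAVING (which filters groups after aggregation) instead of WHERE

Corrected query:
SELECT category, SUM(price) FROM products GROUP BY category HAVING SUM(price) > 831.54

Result:
category    | SUM(price)
------------+-----------
Electronics | 1999.81   
Garden      | 1029.02   
Kitchen     | 1506.82   
Office      | 914.83    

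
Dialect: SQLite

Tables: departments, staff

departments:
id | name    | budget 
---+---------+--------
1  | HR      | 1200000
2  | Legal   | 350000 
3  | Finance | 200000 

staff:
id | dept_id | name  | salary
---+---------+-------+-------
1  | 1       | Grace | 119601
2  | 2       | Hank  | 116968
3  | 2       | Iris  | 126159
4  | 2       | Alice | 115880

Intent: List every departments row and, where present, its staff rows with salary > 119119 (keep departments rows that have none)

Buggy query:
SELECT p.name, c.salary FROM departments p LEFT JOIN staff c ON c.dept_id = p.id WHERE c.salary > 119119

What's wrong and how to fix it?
Bug: A WHERE condition on the right-hand table after LEFT JOIN drops unmatched parents

Fix: Put 'c.salary > 119119' in the JOIN's ON clause instead of WHERE

Corrected query:
SELECT p.name, c.salary FROM departments p LEFT JOIN staff c ON c.dept_id = p.id AND c.salary > 119119

Result:
name    | salary
--------+-------
HR      | 119601
Legal   | 126159
Finance | NULL  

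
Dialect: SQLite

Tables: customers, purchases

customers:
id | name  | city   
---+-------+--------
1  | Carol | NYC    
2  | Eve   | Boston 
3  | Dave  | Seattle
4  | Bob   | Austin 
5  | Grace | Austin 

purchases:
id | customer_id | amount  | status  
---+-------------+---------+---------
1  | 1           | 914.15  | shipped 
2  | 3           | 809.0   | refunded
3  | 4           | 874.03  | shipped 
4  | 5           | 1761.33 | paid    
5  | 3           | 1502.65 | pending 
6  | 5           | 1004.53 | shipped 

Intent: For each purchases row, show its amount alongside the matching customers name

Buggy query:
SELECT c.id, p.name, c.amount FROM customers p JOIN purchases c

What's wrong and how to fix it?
Bug: JOIN with no ON clause produces a cartesian product; every purchases row pairs with every customers row

Fix: Specify the join condition linking the foreign key to the parent id

Corrected query:
SELECT c.id, p.name, c.amount FROM customers p JOIN purchases c ON c.customer_id = p.id

Result:
id | name  | amount 
---+-------+--------
1  | Carol | 914.15 
2  | Dave  | 809    
3  | Bob   | 874.03 
4  | Grace | 1761.33
5  | Dave  | 1502.65
6  | Grace | 1004.53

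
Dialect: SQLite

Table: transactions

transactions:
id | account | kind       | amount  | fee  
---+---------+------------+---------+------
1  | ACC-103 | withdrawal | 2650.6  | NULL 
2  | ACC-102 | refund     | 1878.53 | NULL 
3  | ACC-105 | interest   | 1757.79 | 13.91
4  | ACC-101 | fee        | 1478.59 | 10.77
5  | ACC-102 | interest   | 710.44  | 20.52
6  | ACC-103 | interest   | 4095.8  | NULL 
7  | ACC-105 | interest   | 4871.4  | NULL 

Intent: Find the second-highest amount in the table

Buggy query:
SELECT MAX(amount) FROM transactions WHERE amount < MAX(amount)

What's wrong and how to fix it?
Bug: The inner MAX is an aggregate inside WHERE, which is not allowed

Fix: Put the inner MAX in a scalar subquery

Corrected query:
SELECT MAX(amount) FROM transactions WHERE amount < (SELECT MAX(amount) FROM transactions)

Result:
MAX(amount)
-----------
4095.8     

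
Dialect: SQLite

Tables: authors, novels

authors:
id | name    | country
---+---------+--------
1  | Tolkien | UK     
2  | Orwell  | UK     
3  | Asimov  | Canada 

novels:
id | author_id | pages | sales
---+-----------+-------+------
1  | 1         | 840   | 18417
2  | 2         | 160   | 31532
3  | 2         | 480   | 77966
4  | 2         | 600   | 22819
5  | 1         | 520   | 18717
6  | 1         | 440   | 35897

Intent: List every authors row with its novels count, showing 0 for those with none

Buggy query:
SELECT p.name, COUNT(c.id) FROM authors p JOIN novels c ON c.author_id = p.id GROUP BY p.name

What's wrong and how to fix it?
Bug: An inner join excludes parents with zero children

Fix: Use LEFT JOIN so parents without children still appear (COUNT(c.id) gives 0)

Corrected query:
SELECT p.name, COUNT(c.id) FROM authors p LEFT JOIN novels c ON c.author_id = p.id GROUP BY p.name

Result:
name    | COUNT(c.id)
--------+------------
Asimov  | 0          
Orwell  | 3          
Tolkien | 3          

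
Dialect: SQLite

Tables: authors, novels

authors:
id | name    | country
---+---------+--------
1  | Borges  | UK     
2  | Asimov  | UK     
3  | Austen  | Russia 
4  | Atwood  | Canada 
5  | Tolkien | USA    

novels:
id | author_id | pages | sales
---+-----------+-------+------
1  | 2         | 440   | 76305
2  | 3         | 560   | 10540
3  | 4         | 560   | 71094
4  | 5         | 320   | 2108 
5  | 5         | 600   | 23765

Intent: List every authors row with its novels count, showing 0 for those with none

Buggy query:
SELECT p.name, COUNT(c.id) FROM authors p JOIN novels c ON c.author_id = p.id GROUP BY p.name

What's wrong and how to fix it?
Bug: INNER JOIN drops authors rows that have no matching novels rows

Fix: Switch to LEFT JOIN to retain unmatched parent rows

Corrected query:
SELECT p.name, COUNT(c.id) FROM authors p LEFT JOIN novels c ON c.author_id = p.id GROUP BY p.name

Result:
name    | COUNT(c.id)
--------+------------
Asimov  | 1          
Atwood  | 1          
Austen  | 1          
Borges  | 0          
Tolkien | 2          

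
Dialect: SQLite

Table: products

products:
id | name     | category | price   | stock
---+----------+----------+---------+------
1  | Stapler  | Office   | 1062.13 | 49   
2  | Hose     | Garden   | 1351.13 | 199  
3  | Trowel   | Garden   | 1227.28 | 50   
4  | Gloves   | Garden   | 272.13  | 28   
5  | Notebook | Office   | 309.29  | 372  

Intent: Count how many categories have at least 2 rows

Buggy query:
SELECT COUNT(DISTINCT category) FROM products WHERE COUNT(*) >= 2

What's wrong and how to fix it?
Bug: COUNT(*) cannot appear in WHERE; the per-group count doesn't exist yet

Fix: Use a subquery that GROUPs and filters with HAVING, then count its rows

Corrected query:
SELECT COUNT(*) FROM (SELECT category FROM products GROUP BY category HAVING COUNT(*) >= 2)

Result:
COUNT(*)
--------
2       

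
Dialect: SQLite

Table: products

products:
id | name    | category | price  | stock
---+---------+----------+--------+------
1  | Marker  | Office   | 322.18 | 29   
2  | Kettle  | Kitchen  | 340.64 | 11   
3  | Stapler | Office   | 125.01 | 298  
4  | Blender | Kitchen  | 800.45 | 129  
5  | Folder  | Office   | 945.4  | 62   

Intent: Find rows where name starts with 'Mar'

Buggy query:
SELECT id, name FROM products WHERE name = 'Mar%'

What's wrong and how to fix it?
Bug: '=' compares the literal string including the % character; pattern matching needs LIKE

Fix: Replace '=' with LIKE so 'Mar%' is treated as a pattern

Corrected query:
SELECT id, name FROM products WHERE name LIKE 'Mar%'

Result:
id | name  
---+-------
1  | Marker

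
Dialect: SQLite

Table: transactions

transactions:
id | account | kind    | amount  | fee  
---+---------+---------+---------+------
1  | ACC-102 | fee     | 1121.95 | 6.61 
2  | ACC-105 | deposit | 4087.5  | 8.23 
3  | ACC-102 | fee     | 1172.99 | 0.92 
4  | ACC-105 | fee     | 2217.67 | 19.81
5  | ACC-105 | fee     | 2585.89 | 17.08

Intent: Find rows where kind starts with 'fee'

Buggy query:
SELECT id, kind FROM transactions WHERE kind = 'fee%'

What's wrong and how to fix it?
Bug: '=' compares the literal string including the % character; pattern matching needs LIKE

Fix: Replace '=' with LIKE so 'fee%' is treated as a pattern

Corrected query:
SELECT id, kind FROM transactions WHERE kind LIKE 'fee%'

Result:
id | kind
---+-----
1  | fee 
3  | fee 
4  | fee 
5  | fee 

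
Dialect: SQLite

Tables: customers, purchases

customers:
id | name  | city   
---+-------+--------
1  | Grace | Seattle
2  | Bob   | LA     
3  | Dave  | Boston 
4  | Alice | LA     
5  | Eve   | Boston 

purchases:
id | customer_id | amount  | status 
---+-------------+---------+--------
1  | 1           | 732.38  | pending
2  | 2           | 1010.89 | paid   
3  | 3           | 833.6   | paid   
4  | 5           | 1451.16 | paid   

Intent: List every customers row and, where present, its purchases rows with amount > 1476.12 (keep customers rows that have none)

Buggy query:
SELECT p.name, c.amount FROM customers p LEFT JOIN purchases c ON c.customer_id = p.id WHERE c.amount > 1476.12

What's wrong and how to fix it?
Bug: Filtering c.amount in WHERE discards the NULL rows produced by LEFT JOIN, turning it into an inner join

Fix: Put 'c.amount > 1476.12' in the JOIN's ON clause instead of WHERE

Corrected query:
SELECT p.name, c.amount FROM customers p LEFT JOIN purchases c ON c.customer_id = p.id AND c.amount > 1476.12

Result:
name  | amount
------+-------
Grace | NULL  
Bob   | NULL  
Dave  | NULL  
Alice | NULL  
Eve   | NULL  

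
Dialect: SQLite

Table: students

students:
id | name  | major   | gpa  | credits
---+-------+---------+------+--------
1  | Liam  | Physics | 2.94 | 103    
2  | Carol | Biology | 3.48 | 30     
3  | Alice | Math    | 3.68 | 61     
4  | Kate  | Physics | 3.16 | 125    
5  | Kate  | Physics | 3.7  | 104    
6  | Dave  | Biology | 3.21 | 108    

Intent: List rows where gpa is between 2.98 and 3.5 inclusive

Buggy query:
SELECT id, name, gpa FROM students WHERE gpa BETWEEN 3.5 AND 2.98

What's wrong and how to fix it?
Bug: BETWEEN expects the lower bound first; with 3.5 AND 2.98 the range is empty

Fix: Write BETWEEN 2.98 AND 3.5

Corrected query:
SELECT id, name, gpa FROM students WHERE gpa BETWEEN 2.98 AND 3.5

Result:
id | name  | gpa 
---+-------+-----
2  | Carol | 3.48
4  | Kate  | 3.16
6  | Dave  | 3.21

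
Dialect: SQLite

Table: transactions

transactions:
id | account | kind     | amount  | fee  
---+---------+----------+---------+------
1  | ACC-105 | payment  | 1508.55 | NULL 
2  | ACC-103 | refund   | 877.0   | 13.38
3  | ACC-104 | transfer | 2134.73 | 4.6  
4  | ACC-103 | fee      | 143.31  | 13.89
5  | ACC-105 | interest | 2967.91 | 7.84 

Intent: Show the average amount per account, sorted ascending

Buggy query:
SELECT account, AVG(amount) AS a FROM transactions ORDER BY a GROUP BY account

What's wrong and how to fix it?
Bug: ORDER BY appears before GROUP BY; SQL clause order requires GROUP BY first

Fix: Move ORDER BY to the end, after GROUP BY

Corrected query:
SELECT account, AVG(amount) AS a FROM transactions GROUP BY account ORDER BY a

Result:
account | a      
--------+--------
ACC-103 | 510.155
ACC-104 | 2134.73
ACC-105 | 2238.23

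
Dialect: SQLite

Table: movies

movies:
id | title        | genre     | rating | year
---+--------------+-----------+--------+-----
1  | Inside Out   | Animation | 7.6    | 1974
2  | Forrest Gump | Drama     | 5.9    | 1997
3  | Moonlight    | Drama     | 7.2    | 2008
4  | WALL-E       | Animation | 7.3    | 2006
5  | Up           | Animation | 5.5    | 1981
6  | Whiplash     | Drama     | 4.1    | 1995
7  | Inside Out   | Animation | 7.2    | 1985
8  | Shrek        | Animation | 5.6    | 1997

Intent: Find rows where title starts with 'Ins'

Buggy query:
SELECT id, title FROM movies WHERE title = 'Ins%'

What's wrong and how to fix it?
Bug: '=' compares the literal string including the % character; pattern matching needs LIKE

Fix: Replace '=' with LIKE so 'Ins%' is treated as a pattern

Corrected query:
SELECT id, title FROM movies WHERE title LIKE 'Ins%'

Result:
id | title     
---+-----------
1  | Inside Out
7  | Inside Out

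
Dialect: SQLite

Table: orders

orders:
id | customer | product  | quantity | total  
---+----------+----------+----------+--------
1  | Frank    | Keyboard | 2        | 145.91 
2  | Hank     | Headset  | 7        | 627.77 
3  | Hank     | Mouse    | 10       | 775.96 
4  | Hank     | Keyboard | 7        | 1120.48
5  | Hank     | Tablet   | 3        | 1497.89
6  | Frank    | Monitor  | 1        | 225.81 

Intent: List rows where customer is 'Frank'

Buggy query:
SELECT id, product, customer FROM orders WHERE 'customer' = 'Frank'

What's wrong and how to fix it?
Bug: 'customer' in single quotes is a string literal, not the column; the comparison is literal-vs-literal and never true

Fix: Reference the column as customer without single quotes

Corrected query:
SELECT id, product, customer FROM orders WHERE customer = 'Frank'

Result:
id | product  | customer
---+----------+---------
1  | Keyboard | Frank   
6  | Monitor  | Frank   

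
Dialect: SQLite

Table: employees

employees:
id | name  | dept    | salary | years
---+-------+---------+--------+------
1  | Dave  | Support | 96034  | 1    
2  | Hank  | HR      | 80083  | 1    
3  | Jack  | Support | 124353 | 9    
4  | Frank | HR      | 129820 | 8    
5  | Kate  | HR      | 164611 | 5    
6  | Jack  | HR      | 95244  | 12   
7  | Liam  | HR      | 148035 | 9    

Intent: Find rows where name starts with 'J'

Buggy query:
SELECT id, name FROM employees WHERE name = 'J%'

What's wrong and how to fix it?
Bug: '=' compares the literal string including the % character; pattern matching needs LIKE

Fix: Replace '=' with LIKE so 'J%' is treated as a pattern

Corrected query:
SELECT id, name FROM employees WHERE name LIKE 'J%'

Result:
id | name
---+-----
3  | Jack
6  | Jack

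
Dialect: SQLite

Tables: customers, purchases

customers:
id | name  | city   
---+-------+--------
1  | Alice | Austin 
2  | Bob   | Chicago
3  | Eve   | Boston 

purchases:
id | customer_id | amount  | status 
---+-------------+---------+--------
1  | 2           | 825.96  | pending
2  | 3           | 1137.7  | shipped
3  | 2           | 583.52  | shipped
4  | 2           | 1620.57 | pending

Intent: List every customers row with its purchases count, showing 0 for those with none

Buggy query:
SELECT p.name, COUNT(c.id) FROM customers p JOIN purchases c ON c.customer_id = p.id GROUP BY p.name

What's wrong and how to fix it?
Bug: An inner join excludes parents with zero children

Fix: Switch to LEFT JOIN to retain unmatched parent rows

Corrected query:
SELECT p.name, COUNT(c.id) FROM customers p LEFT JOIN purchases c ON c.customer_id = p.id GROUP BY p.name

Result:
name  | COUNT(c.id)
------+------------
Alice | 0          
Bob   | 3          
Eve   | 1          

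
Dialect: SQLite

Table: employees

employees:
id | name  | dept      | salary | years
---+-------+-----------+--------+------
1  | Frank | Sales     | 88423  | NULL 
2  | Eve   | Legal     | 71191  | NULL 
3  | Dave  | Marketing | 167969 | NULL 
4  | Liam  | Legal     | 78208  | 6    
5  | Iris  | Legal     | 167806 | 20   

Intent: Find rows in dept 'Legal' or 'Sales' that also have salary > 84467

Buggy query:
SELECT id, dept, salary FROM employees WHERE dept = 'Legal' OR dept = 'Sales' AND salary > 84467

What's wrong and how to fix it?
Bug: AND binds tighter than OR, so this parses as dept = 'Legal' OR (dept = 'Sales' AND salary > 84467)

Fix: Group the OR with parentheses (or use IN), then AND the threshold

Corrected query:
SELECT id, dept, salary FROM employees WHERE (dept = 'Legal' OR dept = 'Sales') AND salary > 84467

Result:
id | dept  | salary
---+-------+-------
1  | Sales | 88423 
5  | Legal | 167806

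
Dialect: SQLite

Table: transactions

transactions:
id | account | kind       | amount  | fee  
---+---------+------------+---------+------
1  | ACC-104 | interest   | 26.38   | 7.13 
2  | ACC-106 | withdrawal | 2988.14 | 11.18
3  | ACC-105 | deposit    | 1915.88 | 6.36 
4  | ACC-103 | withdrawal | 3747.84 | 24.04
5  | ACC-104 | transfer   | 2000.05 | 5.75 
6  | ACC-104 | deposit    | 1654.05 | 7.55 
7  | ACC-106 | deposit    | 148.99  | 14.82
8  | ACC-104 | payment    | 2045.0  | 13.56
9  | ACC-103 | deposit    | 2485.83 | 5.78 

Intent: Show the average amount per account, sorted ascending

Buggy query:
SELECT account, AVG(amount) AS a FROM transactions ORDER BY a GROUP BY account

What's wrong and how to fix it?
Bug: GROUP BY must precede ORDER BY

Fix: Reorder: SELECT … FROM … GROUP BY … ORDER BY …

Corrected query:
SELECT account, AVG(amount) AS a FROM transactions GROUP BY account ORDER BY a

Result:
account | a       
--------+---------
ACC-104 | 1431.37 
ACC-106 | 1568.565
ACC-105 | 1915.88 
ACC-103 | 3116.835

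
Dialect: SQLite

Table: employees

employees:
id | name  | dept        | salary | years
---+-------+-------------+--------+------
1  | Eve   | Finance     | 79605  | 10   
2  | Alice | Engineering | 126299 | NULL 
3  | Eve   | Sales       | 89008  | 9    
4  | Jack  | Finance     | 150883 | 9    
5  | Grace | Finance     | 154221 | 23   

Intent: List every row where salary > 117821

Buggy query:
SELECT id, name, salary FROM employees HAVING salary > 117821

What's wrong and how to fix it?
Bug: HAVING filters the output of aggregation, but this query has no GROUP BY and no aggregate functions, so SQLite rejects it (HAVING clause on a non-aggregate query); the condition here is per row

Fix: Use WHERE for row-level filtering

Corrected query:
SELECT id, name, salary FROM employees WHERE salary > 117821

Result:
id | name  | salary
---+-------+-------
2  | Alice | 126299
4  | Jack  | 150883
5  | Grace | 154221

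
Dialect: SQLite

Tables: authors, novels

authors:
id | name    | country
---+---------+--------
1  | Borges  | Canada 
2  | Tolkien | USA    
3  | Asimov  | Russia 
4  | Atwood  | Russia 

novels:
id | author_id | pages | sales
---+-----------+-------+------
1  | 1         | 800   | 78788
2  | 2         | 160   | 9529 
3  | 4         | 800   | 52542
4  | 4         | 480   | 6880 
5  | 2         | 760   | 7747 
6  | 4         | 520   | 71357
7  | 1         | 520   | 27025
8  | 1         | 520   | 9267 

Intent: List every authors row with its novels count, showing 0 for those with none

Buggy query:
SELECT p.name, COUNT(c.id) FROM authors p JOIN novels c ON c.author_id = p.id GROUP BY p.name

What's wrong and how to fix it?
Bug: An inner join excludes parents with zero children

Fix: Use LEFT JOIN so parents without children still appear (COUNT(c.id) gives 0)

Corrected query:
SELECT p.name, COUNT(c.id) FROM authors p LEFT JOIN novels c ON c.author_id = p.id GROUP BY p.name

Result:
name    | COUNT(c.id)
--------+------------
Asimov  | 0          
Atwood  | 3          
Borges  | 3          
Tolkien | 2          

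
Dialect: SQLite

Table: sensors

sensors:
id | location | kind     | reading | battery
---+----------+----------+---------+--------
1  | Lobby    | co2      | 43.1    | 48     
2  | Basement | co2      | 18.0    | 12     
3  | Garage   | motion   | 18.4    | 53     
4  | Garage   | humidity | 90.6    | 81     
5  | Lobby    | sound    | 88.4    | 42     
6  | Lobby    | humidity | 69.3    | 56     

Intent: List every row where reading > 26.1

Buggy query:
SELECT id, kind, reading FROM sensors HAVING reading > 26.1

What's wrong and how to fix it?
Bug: HAVING filters the output of aggregation, but this query has no GROUP BY and no aggregate functions, so SQLite rejects it (HAVING clause on a non-aggregate query); the condition here is per row

Fix: Replace HAVING with WHERE since the condition applies to individual rows

Corrected query:
SELECT id, kind, reading FROM sensors WHERE reading > 26.1

Result:
id | kind     | reading
---+----------+--------
1  | co2      | 43.1   
4  | humidity | 90.6   
5  | sound    | 88.4   
6  | humidity | 69.3   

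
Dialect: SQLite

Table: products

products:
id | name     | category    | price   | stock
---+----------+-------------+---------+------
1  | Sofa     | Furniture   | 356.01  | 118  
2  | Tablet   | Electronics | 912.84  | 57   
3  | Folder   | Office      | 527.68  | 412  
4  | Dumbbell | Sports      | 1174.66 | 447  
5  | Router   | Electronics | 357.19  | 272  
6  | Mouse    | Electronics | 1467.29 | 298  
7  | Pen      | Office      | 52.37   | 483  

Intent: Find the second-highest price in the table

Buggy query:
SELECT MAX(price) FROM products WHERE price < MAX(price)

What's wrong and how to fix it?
Bug: MAX(price) on the right of the comparison is an aggregate-in-WHERE error

Fix: Compute the overall MAX in a subquery, then take MAX of rows below it

Corrected query:
SELECT MAX(price) FROM products WHERE price < (SELECT MAX(price) FROM products)

Result:
MAX(price)
----------
1174.66   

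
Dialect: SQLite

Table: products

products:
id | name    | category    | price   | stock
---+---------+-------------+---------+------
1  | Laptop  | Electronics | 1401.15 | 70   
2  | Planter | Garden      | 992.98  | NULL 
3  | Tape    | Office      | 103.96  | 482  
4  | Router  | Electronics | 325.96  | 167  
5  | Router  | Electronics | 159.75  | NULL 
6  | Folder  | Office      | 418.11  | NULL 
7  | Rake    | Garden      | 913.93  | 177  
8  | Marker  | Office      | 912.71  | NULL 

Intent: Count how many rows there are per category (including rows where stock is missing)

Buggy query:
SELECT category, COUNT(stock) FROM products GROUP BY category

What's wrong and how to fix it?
Bug: COUNT(column) counts non-NULL values only; rows with NULL stock aren't counted

Fix: Use COUNT(*) to count all rows regardless of NULL

Corrected query:
SELECT category, COUNT(*) FROM products GROUP BY category

Result:
category    | COUNT(*)
------------+---------
Electronics | 3       
Garden      | 2       
Office      | 3       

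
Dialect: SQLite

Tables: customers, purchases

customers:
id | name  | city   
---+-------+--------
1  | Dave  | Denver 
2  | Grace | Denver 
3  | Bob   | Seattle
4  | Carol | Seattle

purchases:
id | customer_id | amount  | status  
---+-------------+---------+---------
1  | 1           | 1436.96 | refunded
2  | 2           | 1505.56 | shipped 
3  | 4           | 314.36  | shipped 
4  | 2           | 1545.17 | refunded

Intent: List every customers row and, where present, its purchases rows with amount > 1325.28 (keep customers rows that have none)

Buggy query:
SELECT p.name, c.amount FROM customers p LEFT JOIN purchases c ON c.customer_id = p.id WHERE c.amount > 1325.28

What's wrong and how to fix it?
Bug: Filtering c.amount in WHERE discards the NULL rows produced by LEFT JOIN, turning it into an inner join

Fix: Put 'c.amount > 1325.28' in the JOIN's ON clause instead of WHERE

Corrected query:
SELECT p.name, c.amount FROM customers p LEFT JOIN purchases c ON c.customer_id = p.id AND c.amount > 1325.28

Result:
name  | amount 
------+--------
Dave  | 1436.96
Grace | 1505.56
Grace | 1545.17
Bob   | NULL   
Carol | NULL   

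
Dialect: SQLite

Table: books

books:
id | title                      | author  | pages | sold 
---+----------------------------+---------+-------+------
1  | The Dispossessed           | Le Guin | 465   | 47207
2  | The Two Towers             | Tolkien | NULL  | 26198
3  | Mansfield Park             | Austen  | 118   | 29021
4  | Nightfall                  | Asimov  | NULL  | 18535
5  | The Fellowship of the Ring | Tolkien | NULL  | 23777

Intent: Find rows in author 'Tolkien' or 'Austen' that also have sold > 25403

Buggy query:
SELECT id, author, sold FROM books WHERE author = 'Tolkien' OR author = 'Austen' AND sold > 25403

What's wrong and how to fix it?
Bug: Without parentheses, AND is evaluated before OR, so the sold filter only applies to the 'Austen' branch

Fix: Add parentheses around the OR so the AND applies to both alternatives

Corrected query:
SELECT id, author, sold FROM books WHERE (author = 'Tolkien' OR author = 'Austen') AND sold > 25403

Result:
id | author  | sold 
---+---------+------
2  | Tolkien | 26198
3  | Austen  | 29021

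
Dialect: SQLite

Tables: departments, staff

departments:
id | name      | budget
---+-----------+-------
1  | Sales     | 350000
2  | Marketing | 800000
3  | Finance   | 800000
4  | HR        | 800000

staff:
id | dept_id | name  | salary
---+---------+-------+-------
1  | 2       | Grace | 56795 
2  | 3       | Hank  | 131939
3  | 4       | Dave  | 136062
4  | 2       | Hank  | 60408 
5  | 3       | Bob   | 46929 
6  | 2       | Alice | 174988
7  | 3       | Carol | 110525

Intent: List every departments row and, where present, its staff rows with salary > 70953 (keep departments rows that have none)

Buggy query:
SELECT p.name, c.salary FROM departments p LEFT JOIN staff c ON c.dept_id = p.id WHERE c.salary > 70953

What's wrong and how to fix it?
Bug: Filtering c.salary in WHERE discards the NULL rows produced by LEFT JOIN, turning it into an inner join

Fix: Put 'c.salary > 70953' in the JOIN's ON clause instead of WHERE

Corrected query:
SELECT p.name, c.salary FROM departments p LEFT JOIN staff c ON c.dept_id = p.id AND c.salary > 70953

Result:
name      | salary
----------+-------
Sales     | NULL  
Marketing | 174988
Finance   | 110525
Finance   | 131939
HR        | 136062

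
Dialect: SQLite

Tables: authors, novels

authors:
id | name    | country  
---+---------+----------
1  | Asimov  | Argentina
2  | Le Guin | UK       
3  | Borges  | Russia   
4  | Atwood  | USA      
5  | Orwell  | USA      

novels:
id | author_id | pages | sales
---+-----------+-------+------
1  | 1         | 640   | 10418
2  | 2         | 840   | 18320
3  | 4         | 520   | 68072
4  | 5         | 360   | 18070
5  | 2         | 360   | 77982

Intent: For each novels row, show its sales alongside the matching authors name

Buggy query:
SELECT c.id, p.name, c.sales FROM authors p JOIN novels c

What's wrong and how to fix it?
Bug: JOIN with no ON clause produces a cartesian product; every novels row pairs with every authors row

Fix: Add ON c.author_id = p.id to the JOIN

Corrected query:
SELECT c.id, p.name, c.sales FROM authors p JOIN novels c ON c.author_id = p.id

Result:
id | name    | sales
---+---------+------
1  | Asimov  | 10418
2  | Le Guin | 18320
3  | Atwood  | 68072
4  | Orwell  | 18070
5  | Le Guin | 77982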